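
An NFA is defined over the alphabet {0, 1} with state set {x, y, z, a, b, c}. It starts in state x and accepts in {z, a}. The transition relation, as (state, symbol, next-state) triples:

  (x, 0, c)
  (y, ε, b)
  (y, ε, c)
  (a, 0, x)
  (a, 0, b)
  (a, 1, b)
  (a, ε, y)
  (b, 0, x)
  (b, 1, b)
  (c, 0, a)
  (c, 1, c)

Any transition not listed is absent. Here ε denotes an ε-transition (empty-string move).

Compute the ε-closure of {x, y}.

Begin with {x, y}.
ε-move y → b; add b.
ε-move y → c; add c.

{x, y, b, c}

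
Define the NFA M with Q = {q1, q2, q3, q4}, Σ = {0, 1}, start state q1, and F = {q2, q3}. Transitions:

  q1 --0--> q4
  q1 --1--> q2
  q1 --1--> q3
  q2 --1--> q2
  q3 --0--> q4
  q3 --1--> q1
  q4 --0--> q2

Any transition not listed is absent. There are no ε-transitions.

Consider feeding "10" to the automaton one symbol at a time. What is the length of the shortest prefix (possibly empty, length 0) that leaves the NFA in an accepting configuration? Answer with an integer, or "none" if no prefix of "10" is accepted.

1

Start in {q1}.
Read '1': q1→{q2, q3}; now {q2, q3}.
None of the earlier sets intersect F, but {q2, q3} does.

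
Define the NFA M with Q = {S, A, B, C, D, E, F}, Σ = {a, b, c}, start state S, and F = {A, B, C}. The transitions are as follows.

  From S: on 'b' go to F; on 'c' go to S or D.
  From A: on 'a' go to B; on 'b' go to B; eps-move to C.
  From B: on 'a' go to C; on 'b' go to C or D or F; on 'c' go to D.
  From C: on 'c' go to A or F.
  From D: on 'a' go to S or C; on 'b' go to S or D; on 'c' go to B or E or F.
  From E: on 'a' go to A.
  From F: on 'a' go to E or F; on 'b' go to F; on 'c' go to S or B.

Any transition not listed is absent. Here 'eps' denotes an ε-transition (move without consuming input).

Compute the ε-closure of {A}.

Begin with {A}.
ε-move A → C; add C.

{A, C}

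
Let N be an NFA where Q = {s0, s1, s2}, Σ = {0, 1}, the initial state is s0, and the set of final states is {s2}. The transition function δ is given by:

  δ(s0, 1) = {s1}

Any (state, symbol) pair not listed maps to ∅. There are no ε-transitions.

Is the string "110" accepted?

No

Start in {s0}.
Read '1': {s0} → {s1}.
Read '1': {s1} → ∅.
The set is empty and remains empty for the remaining 1 symbol.
The final set ∅ contains no accepting state.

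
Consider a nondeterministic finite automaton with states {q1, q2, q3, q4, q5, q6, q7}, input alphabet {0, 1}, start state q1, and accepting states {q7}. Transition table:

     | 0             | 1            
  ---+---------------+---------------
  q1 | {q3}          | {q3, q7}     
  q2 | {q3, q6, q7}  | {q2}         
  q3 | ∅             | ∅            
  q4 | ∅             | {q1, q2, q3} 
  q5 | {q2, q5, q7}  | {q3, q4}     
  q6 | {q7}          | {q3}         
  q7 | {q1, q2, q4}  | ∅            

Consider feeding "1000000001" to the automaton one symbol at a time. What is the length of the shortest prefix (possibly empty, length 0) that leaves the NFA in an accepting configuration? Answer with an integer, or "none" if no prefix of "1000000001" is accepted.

1

Start in {q1}.
Read '1': q1→{q3, q7}; now {q3, q7}.
None of the earlier sets intersect F, but {q3, q7} does.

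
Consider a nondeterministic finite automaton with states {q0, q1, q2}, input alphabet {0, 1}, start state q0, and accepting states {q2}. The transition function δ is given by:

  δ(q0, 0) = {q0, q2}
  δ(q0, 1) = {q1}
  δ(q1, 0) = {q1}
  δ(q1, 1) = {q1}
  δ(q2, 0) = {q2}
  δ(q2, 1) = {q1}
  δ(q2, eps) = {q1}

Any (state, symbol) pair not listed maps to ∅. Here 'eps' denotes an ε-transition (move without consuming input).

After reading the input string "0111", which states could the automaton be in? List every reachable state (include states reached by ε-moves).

{q1}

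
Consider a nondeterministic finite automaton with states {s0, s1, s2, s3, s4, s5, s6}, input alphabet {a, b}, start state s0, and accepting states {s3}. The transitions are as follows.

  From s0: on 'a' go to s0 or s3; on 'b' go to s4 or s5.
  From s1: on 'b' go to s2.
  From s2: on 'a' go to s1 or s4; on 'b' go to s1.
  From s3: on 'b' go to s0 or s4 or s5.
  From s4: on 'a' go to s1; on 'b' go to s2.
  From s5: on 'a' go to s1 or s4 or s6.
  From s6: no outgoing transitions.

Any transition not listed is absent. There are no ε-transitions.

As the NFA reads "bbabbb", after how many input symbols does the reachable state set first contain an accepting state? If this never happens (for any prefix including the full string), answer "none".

Start in {s0}.
Read 'b': {s0} → {s4, s5}.
Read 'b': {s4, s5} → {s2}.
Read 'a': {s2} → {s1, s4}.
Read 'b': {s1, s4} → {s2}.
Read 'b': {s2} → {s1}.
Read 'b': {s1} → {s2}.
No reachable set along the way intersects F.

none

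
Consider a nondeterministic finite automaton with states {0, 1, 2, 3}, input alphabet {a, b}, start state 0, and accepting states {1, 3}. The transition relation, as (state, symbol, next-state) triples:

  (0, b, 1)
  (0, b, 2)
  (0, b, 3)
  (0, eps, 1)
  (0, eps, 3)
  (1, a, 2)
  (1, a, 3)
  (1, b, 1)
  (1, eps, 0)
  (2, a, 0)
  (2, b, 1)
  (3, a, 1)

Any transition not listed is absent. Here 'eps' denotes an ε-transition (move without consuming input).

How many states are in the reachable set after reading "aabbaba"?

Start: ε-closure({0}) = {0, 1, 3}.
Read 'a': 0→∅, 1→{2, 3}, 3→{1}; union {1, 2, 3}; ε-closure = {0, 1, 2, 3}.
Read 'a': 0→∅, 1→{2, 3}, 2→{0}, 3→{1}; now {0, 1, 2, 3}.
Read 'b': 0→{1, 2, 3}, 1→{1}, 2→{1}, 3→∅; union {1, 2, 3}; ε-closure = {0, 1, 2, 3}.
Read 'b': 0→{1, 2, 3}, 1→{1}, 2→{1}, 3→∅; union {1, 2, 3}; ε-closure = {0, 1, 2, 3}.
Read 'a': 0→∅, 1→{2, 3}, 2→{0}, 3→{1}; now {0, 1, 2, 3}.
Read 'b': 0→{1, 2, 3}, 1→{1}, 2→{1}, 3→∅; union {1, 2, 3}; ε-closure = {0, 1, 2, 3}.
Read 'a': 0→∅, 1→{2, 3}, 2→{0}, 3→{1}; now {0, 1, 2, 3}.
That set has 4 states.

4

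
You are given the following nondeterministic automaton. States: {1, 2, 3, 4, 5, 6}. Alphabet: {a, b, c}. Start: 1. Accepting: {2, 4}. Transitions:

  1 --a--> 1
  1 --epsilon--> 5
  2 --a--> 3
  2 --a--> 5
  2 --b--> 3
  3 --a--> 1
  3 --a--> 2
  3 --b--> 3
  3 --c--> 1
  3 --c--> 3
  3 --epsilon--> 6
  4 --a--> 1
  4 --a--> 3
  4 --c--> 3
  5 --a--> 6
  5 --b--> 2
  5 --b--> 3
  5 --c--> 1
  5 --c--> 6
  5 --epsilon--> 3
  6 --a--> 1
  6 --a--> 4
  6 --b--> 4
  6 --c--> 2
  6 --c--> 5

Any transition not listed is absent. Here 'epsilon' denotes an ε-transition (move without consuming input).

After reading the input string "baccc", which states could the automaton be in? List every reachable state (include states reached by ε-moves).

{1, 2, 3, 5, 6}

Start: ε-closure({1}) = {1, 3, 5, 6}.
Read 'b': 1→∅, 3→{3}, 5→{2, 3}, 6→{4}; union {2, 3, 4}; ε-closure = {2, 3, 4, 6}.
Read 'a': 2→{3, 5}, 3→{1, 2}, 4→{1, 3}, 6→{1, 4}; union {1, 2, 3, 4, 5}; ε-closure = {1, 2, 3, 4, 5, 6}.
Read 'c': 1→∅, 2→∅, 3→{1, 3}, 4→{3}, 5→{1, 6}, 6→{2, 5}; now {1, 2, 3, 5, 6}.
Read 'c': 1→∅, 2→∅, 3→{1, 3}, 5→{1, 6}, 6→{2, 5}; now {1, 2, 3, 5, 6}.
Read 'c': 1→∅, 2→∅, 3→{1, 3}, 5→{1, 6}, 6→{2, 5}; now {1, 2, 3, 5, 6}.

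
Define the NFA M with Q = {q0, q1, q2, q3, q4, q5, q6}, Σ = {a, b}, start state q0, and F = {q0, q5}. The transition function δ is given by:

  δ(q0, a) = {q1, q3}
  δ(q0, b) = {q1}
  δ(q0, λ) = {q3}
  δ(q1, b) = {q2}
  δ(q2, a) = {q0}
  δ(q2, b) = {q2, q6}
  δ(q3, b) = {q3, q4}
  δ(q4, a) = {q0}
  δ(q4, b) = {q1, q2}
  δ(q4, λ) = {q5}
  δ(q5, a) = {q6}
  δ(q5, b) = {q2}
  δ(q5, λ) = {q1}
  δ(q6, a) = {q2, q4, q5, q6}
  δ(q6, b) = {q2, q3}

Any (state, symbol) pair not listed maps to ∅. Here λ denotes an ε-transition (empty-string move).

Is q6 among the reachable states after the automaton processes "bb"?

Start: ε-closure({q0}) = {q0, q3}.
Read 'b': q0→{q1}, q3→{q3, q4}; union {q1, q3, q4}; ε-closure = {q1, q3, q4, q5}.
Read 'b': q1→{q2}, q3→{q3, q4}, q4→{q1, q2}, q5→{q2}; union {q1, q2, q3, q4}; ε-closure = {q1, q2, q3, q4, q5}.
State q6 is not in {q1, q2, q3, q4, q5}.

No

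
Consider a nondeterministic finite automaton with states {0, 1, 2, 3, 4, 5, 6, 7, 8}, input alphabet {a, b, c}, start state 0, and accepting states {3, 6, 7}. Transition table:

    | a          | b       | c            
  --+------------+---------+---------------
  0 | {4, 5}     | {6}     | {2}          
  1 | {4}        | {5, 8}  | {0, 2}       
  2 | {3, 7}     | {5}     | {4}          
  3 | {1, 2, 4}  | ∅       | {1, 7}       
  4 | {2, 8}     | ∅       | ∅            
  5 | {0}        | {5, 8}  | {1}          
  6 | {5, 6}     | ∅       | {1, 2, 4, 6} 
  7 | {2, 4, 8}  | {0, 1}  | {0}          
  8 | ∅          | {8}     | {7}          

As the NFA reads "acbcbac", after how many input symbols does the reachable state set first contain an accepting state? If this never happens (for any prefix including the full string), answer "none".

Start in {0}.
Read 'a': 0→{4, 5}; now {4, 5}.
Read 'c': 4→∅, 5→{1}; now {1}.
Read 'b': 1→{5, 8}; now {5, 8}.
Read 'c': 5→{1}, 8→{7}; now {1, 7}.
None of the earlier sets intersect F, but {1, 7} does.

4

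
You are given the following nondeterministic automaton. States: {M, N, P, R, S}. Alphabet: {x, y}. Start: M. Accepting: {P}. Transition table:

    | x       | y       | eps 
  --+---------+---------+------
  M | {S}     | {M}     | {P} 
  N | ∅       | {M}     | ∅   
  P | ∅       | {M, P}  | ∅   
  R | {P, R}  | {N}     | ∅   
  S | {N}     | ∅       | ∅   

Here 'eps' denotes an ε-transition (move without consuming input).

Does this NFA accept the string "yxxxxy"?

No

Start: ε-closure({M}) = {M, P}.
Read 'y': M→{M}, P→{M, P}; now {M, P}.
Read 'x': M→{S}, P→∅; now {S}.
Read 'x': S→{N}; now {N}.
Read 'x': N→∅; now ∅.
The set is empty and remains empty for the remaining 2 symbols.
The final set ∅ contains no accepting state.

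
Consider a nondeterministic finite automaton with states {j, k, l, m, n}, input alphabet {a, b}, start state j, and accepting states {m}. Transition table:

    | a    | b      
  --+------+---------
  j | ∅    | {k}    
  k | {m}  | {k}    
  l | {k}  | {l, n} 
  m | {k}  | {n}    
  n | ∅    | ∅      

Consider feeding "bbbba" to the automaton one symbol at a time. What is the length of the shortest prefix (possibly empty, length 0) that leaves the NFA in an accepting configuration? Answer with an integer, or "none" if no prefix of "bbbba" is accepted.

5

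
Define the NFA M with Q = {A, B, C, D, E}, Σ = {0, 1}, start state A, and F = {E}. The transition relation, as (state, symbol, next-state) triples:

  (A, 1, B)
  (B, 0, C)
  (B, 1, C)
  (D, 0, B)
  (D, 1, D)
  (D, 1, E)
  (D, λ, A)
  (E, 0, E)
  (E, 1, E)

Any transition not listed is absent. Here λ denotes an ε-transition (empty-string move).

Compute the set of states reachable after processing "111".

∅

Start in {A}.
Read '1': {A} → {B}.
Read '1': {B} → {C}.
Read '1': {C} → ∅.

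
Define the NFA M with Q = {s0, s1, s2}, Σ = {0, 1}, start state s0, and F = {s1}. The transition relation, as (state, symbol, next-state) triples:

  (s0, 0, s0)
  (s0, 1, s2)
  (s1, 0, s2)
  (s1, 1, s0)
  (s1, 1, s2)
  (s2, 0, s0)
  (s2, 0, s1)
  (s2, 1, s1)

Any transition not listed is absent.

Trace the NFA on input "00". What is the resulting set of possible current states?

{s0}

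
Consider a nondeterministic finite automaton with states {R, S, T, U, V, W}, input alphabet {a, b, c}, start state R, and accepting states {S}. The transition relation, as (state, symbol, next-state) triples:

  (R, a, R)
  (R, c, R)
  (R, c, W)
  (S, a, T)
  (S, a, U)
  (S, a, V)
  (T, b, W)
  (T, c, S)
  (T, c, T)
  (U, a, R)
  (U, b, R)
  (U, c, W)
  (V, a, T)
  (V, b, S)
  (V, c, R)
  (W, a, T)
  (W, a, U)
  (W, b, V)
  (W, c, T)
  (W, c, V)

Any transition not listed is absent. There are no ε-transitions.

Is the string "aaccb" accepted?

Start in {R}.
Read 'a': R→{R}; now {R}.
Read 'a': R→{R}; now {R}.
Read 'c': R→{R, W}; now {R, W}.
Read 'c': R→{R, W}, W→{T, V}; now {R, T, V, W}.
Read 'b': R→∅, T→{W}, V→{S}, W→{V}; now {S, V, W}.
The final set {S, V, W} contains the accepting state S.

Yes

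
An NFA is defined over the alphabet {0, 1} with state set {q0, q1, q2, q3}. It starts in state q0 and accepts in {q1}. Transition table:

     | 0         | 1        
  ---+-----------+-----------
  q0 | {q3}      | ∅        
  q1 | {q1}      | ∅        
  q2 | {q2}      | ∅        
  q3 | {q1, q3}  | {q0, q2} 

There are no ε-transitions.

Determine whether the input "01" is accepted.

No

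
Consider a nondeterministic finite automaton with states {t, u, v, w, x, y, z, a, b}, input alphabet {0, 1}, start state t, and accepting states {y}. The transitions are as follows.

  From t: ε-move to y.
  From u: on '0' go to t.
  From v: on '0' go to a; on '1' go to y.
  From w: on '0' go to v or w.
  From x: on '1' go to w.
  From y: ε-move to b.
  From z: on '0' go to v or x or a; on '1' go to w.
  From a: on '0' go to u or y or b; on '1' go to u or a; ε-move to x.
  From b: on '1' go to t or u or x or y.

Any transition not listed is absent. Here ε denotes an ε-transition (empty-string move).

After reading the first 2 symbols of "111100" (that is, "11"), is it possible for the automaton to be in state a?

No

Start: ε-closure({t}) = {t, y, b}.
Read '1': t→∅, y→∅, b→{t, u, x, y}; union {t, u, x, y}; ε-closure = {t, u, x, y, b}.
Read '1': t→∅, u→∅, x→{w}, y→∅, b→{t, u, x, y}; union {t, u, w, x, y}; ε-closure = {t, u, w, x, y, b}.
State a is not in {t, u, w, x, y, b}.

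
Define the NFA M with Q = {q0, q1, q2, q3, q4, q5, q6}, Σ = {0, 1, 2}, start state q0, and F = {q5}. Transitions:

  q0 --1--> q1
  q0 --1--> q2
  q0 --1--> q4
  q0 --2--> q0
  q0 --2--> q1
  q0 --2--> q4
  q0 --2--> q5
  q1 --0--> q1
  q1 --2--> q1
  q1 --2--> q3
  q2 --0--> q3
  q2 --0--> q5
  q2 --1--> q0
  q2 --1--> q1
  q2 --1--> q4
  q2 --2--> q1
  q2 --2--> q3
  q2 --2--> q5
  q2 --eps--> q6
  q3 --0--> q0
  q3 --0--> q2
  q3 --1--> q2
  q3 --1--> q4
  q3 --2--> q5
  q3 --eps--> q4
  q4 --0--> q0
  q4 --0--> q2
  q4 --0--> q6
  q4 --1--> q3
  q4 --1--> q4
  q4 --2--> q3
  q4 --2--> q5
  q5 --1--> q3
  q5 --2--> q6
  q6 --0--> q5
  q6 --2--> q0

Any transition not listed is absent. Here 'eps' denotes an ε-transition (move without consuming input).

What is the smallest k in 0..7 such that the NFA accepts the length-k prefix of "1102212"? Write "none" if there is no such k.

Start in {q0}.
Read '1': q0→{q1, q2, q4}; union {q1, q2, q4}; ε-closure = {q1, q2, q4, q6}.
Read '1': q1→∅, q2→{q0, q1, q4}, q4→{q3, q4}, q6→∅; now {q0, q1, q3, q4}.
Read '0': q0→∅, q1→{q1}, q3→{q0, q2}, q4→{q0, q2, q6}; now {q0, q1, q2, q6}.
Read '2': q0→{q0, q1, q4, q5}, q1→{q1, q3}, q2→{q1, q3, q5}, q6→{q0}; now {q0, q1, q3, q4, q5}.
None of the earlier sets intersect F, but {q0, q1, q3, q4, q5} does.

4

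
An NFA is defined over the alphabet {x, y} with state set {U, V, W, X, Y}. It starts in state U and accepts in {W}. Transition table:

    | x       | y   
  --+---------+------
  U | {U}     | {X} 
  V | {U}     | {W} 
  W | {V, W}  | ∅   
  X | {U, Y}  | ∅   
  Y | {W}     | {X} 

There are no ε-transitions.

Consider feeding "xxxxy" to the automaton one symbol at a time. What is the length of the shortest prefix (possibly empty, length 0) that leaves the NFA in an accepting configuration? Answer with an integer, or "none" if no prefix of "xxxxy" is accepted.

none

Start in {U}.
Read 'x': {U} → {U}.
Read 'x': {U} → {U}.
Read 'x': {U} → {U}.
Read 'x': {U} → {U}.
Read 'y': {U} → {X}.
No reachable set along the way intersects F.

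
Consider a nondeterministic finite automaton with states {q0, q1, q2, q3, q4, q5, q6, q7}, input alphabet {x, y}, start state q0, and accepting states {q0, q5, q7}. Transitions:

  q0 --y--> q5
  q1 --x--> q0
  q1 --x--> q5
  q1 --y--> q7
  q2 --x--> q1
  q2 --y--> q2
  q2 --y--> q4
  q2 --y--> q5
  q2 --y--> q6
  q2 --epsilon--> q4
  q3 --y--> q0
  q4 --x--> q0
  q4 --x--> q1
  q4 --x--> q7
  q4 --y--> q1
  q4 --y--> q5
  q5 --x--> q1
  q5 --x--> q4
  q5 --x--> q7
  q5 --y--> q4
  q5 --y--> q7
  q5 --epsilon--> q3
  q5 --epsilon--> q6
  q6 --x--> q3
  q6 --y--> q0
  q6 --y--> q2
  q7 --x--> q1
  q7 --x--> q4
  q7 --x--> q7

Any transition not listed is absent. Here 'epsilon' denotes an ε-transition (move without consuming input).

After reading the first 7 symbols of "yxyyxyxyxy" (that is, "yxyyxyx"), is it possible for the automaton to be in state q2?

No

Start in {q0}.
Read 'y': {q0} → {q3, q5, q6}.
Read 'x': {q3, q5, q6} → {q1, q3, q4, q7}.
Read 'y': {q1, q3, q4, q7} → {q0, q1, q3, q5, q6, q7}.
Read 'y': {q0, q1, q3, q5, q6, q7} → {q0, q2, q3, q4, q5, q6, q7}.
Read 'x': {q0, q2, q3, q4, q5, q6, q7} → {q0, q1, q3, q4, q7}.
Read 'y': {q0, q1, q3, q4, q7} → {q0, q1, q3, q5, q6, q7}.
Read 'x': {q0, q1, q3, q5, q6, q7} → {q0, q1, q3, q4, q5, q6, q7}.
State q2 is not in {q0, q1, q3, q4, q5, q6, q7}.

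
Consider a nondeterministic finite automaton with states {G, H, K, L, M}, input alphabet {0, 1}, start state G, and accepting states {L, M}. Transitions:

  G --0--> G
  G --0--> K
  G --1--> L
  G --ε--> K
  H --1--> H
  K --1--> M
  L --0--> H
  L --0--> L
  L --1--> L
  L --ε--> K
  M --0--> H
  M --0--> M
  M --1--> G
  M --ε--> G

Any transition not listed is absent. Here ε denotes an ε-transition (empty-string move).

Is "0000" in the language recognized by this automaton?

Start: ε-closure({G}) = {G, K}.
Read '0': {G, K} → {G, K}.
Read '0': {G, K} → {G, K}.
Read '0': {G, K} → {G, K}.
Read '0': {G, K} → {G, K}.
The final set {G, K} contains no accepting state.

No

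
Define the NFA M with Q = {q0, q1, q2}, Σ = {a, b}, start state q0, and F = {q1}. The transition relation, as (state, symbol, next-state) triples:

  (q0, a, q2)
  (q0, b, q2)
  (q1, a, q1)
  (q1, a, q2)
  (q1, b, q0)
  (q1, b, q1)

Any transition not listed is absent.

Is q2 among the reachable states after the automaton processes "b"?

Yes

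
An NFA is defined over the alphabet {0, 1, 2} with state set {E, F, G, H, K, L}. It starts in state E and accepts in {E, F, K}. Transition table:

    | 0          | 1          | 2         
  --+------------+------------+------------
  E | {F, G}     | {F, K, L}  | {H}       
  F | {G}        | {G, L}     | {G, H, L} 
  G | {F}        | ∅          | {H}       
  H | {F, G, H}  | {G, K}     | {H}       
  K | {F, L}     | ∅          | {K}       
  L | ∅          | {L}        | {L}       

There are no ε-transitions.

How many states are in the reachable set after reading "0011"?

Start in {E}.
Read '0': {E} → {F, G}.
Read '0': {F, G} → {F, G}.
Read '1': {F, G} → {G, L}.
Read '1': {G, L} → {L}.
That set has 1 state.

1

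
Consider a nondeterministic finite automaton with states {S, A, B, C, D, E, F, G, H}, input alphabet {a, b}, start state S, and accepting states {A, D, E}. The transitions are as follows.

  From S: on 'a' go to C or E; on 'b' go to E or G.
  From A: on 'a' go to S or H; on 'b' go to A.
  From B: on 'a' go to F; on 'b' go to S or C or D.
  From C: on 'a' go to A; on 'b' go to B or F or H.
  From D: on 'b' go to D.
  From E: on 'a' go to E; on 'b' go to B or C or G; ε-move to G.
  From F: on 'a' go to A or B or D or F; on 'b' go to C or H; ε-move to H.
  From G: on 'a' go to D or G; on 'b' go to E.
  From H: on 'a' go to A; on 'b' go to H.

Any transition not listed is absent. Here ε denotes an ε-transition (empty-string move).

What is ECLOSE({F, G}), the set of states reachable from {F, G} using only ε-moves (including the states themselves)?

Begin with {F, G}.
ε-move F → H; add H.

{F, G, H}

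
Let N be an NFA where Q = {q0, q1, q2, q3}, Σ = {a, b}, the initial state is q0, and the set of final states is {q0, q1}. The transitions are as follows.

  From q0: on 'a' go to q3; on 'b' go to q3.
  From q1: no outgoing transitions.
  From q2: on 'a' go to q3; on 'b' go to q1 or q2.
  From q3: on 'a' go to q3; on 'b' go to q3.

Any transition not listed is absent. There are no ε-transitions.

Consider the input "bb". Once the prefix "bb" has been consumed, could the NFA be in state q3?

Yes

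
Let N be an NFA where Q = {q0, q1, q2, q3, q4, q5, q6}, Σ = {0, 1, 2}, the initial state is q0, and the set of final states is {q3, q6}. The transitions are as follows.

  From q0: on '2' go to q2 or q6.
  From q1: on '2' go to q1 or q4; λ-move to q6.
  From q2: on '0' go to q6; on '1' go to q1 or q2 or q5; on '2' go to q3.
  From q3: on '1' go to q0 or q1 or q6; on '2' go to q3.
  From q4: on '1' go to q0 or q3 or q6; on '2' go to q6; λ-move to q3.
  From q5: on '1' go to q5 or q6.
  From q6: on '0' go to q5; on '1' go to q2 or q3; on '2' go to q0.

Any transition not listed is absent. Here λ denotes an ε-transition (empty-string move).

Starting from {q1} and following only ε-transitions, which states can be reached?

{q1, q6}

Begin with {q1}.
ε-move q1 → q6; add q6.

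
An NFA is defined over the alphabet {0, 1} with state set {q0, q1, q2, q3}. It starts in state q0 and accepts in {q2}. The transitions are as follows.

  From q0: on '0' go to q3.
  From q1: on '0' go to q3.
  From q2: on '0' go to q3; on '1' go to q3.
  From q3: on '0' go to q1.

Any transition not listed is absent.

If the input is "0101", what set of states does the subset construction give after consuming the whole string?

∅

Start in {q0}.
Read '0': q0→{q3}; now {q3}.
Read '1': q3→∅; now ∅.
The set is empty and remains empty for the remaining 2 symbols.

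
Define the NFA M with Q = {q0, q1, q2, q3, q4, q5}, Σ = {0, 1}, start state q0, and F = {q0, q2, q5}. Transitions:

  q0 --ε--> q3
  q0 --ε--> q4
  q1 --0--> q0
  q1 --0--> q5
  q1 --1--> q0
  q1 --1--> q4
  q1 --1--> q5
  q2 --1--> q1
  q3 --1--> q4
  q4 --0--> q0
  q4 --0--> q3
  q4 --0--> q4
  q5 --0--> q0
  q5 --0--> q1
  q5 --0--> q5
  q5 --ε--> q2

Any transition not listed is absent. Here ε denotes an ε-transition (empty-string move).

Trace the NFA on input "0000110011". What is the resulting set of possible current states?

∅

Start: ε-closure({q0}) = {q0, q3, q4}.
Read '0': q0→∅, q3→∅, q4→{q0, q3, q4}; now {q0, q3, q4}.
Read '0': q0→∅, q3→∅, q4→{q0, q3, q4}; now {q0, q3, q4}.
Read '0': q0→∅, q3→∅, q4→{q0, q3, q4}; now {q0, q3, q4}.
Read '0': q0→∅, q3→∅, q4→{q0, q3, q4}; now {q0, q3, q4}.
Read '1': q0→∅, q3→{q4}, q4→∅; now {q4}.
Read '1': q4→∅; now ∅.
The set is empty and remains empty for the remaining 4 symbols.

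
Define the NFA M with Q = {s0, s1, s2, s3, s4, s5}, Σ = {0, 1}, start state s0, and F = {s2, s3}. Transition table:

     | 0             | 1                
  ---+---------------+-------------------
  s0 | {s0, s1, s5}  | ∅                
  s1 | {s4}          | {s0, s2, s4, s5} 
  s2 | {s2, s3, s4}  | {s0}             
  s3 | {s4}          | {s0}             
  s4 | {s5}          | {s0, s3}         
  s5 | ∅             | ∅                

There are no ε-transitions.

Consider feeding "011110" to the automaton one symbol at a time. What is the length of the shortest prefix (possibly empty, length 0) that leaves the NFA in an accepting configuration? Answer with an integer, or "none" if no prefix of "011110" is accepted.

2

Start in {s0}.
Read '0': {s0} → {s0, s1, s5}.
Read '1': {s0, s1, s5} → {s0, s2, s4, s5}.
None of the earlier sets intersect F, but {s0, s2, s4, s5} does.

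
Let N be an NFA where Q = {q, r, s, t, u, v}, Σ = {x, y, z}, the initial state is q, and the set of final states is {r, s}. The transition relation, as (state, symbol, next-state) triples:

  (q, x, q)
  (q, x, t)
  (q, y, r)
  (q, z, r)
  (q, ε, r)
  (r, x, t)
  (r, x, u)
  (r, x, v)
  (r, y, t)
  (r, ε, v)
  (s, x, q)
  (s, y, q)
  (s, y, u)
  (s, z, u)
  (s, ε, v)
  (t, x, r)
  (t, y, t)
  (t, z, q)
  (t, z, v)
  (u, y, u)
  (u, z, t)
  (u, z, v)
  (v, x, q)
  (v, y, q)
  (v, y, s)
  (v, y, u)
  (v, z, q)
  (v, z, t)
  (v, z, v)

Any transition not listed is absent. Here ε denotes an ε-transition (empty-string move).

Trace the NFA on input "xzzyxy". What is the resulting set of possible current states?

Start: ε-closure({q}) = {q, r, v}.
Read 'x': q→{q, t}, r→{t, u, v}, v→{q}; union {q, t, u, v}; ε-closure = {q, r, t, u, v}.
Read 'z': q→{r}, r→∅, t→{q, v}, u→{t, v}, v→{q, t, v}; now {q, r, t, v}.
Read 'z': q→{r}, r→∅, t→{q, v}, v→{q, t, v}; now {q, r, t, v}.
Read 'y': q→{r}, r→{t}, t→{t}, v→{q, s, u}; union {q, r, s, t, u}; ε-closure = {q, r, s, t, u, v}.
Read 'x': q→{q, t}, r→{t, u, v}, s→{q}, t→{r}, u→∅, v→{q}; now {q, r, t, u, v}.
Read 'y': q→{r}, r→{t}, t→{t}, u→{u}, v→{q, s, u}; union {q, r, s, t, u}; ε-closure = {q, r, s, t, u, v}.

{q, r, s, t, u, v}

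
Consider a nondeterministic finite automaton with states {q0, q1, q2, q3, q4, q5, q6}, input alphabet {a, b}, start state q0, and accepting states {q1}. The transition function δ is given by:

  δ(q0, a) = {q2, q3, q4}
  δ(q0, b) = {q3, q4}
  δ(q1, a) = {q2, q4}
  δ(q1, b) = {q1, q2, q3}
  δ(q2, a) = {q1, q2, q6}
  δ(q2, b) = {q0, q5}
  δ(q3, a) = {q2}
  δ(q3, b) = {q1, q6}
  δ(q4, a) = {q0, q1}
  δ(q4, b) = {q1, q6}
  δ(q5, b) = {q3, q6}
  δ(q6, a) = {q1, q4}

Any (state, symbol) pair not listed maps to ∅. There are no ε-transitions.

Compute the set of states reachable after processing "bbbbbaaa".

Start in {q0}.
Read 'b': q0→{q3, q4}; now {q3, q4}.
Read 'b': q3→{q1, q6}, q4→{q1, q6}; now {q1, q6}.
Read 'b': q1→{q1, q2, q3}, q6→∅; now {q1, q2, q3}.
Read 'b': q1→{q1, q2, q3}, q2→{q0, q5}, q3→{q1, q6}; now {q0, q1, q2, q3, q5, q6}.
Read 'b': q0→{q3, q4}, q1→{q1, q2, q3}, q2→{q0, q5}, q3→{q1, q6}, q5→{q3, q6}, q6→∅; now {q0, q1, q2, q3, q4, q5, q6}.
Read 'a': q0→{q2, q3, q4}, q1→{q2, q4}, q2→{q1, q2, q6}, q3→{q2}, q4→{q0, q1}, q5→∅, q6→{q1, q4}; now {q0, q1, q2, q3, q4, q6}.
Read 'a': q0→{q2, q3, q4}, q1→{q2, q4}, q2→{q1, q2, q6}, q3→{q2}, q4→{q0, q1}, q6→{q1, q4}; now {q0, q1, q2, q3, q4, q6}.
Read 'a': q0→{q2, q3, q4}, q1→{q2, q4}, q2→{q1, q2, q6}, q3→{q2}, q4→{q0, q1}, q6→{q1, q4}; now {q0, q1, q2, q3, q4, q6}.

{q0, q1, q2, q3, q4, q6}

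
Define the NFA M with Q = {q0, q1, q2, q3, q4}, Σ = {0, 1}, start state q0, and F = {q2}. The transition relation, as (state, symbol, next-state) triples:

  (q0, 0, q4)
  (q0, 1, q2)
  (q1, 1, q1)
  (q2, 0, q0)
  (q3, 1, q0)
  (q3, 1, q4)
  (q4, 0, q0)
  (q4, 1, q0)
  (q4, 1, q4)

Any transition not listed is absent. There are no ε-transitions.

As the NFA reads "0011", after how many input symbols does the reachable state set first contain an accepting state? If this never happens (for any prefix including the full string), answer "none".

3

Start in {q0}.
Read '0': {q0} → {q4}.
Read '0': {q4} → {q0}.
Read '1': {q0} → {q2}.
None of the earlier sets intersect F, but {q2} does.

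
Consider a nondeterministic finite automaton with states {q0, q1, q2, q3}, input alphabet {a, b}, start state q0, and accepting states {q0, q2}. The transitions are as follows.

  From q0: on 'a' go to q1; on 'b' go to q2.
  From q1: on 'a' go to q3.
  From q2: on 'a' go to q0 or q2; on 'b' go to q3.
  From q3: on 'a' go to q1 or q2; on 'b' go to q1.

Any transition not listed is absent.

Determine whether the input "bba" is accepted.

Start in {q0}.
Read 'b': q0→{q2}; now {q2}.
Read 'b': q2→{q3}; now {q3}.
Read 'a': q3→{q1, q2}; now {q1, q2}.
The final set {q1, q2} contains the accepting state q2.

Yes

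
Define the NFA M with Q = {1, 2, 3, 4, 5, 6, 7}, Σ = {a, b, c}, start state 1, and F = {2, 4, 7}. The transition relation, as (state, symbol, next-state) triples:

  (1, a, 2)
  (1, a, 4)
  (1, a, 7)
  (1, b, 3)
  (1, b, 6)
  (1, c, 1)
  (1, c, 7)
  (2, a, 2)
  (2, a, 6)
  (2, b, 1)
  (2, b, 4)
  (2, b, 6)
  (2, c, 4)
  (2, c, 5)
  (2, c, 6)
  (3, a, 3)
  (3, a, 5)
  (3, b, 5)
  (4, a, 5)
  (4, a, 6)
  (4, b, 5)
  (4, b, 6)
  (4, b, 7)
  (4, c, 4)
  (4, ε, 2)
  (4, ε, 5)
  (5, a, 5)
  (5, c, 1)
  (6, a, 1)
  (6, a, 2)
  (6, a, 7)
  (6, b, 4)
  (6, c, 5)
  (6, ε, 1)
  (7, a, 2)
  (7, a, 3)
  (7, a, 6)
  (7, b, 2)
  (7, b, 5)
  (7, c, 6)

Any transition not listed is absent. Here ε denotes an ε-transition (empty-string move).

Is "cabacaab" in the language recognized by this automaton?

Start in {1}.
Read 'c': 1→{1, 7}; now {1, 7}.
Read 'a': 1→{2, 4, 7}, 7→{2, 3, 6}; union {2, 3, 4, 6, 7}; ε-closure = {1, 2, 3, 4, 5, 6, 7}.
Read 'b': 1→{3, 6}, 2→{1, 4, 6}, 3→{5}, 4→{5, 6, 7}, 5→∅, 6→{4}, 7→{2, 5}; now {1, 2, 3, 4, 5, 6, 7}.
Read 'a': 1→{2, 4, 7}, 2→{2, 6}, 3→{3, 5}, 4→{5, 6}, 5→{5}, 6→{1, 2, 7}, 7→{2, 3, 6}; now {1, 2, 3, 4, 5, 6, 7}.
Read 'c': 1→{1, 7}, 2→{4, 5, 6}, 3→∅, 4→{4}, 5→{1}, 6→{5}, 7→{6}; union {1, 4, 5, 6, 7}; ε-closure = {1, 2, 4, 5, 6, 7}.
Read 'a': 1→{2, 4, 7}, 2→{2, 6}, 4→{5, 6}, 5→{5}, 6→{1, 2, 7}, 7→{2, 3, 6}; now {1, 2, 3, 4, 5, 6, 7}.
Read 'a': 1→{2, 4, 7}, 2→{2, 6}, 3→{3, 5}, 4→{5, 6}, 5→{5}, 6→{1, 2, 7}, 7→{2, 3, 6}; now {1, 2, 3, 4, 5, 6, 7}.
Read 'b': 1→{3, 6}, 2→{1, 4, 6}, 3→{5}, 4→{5, 6, 7}, 5→∅, 6→{4}, 7→{2, 5}; now {1, 2, 3, 4, 5, 6, 7}.
The final set {1, 2, 3, 4, 5, 6, 7} contains the accepting states 2, 4, 7.

Yes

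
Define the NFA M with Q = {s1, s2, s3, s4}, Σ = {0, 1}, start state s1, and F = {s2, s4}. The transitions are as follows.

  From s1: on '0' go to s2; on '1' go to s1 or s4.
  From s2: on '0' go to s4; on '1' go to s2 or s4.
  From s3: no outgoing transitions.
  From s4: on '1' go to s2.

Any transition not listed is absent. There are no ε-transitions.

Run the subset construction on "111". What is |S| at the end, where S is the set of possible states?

3

Start in {s1}.
Read '1': s1→{s1, s4}; now {s1, s4}.
Read '1': s1→{s1, s4}, s4→{s2}; now {s1, s2, s4}.
Read '1': s1→{s1, s4}, s2→{s2, s4}, s4→{s2}; now {s1, s2, s4}.
That set has 3 states.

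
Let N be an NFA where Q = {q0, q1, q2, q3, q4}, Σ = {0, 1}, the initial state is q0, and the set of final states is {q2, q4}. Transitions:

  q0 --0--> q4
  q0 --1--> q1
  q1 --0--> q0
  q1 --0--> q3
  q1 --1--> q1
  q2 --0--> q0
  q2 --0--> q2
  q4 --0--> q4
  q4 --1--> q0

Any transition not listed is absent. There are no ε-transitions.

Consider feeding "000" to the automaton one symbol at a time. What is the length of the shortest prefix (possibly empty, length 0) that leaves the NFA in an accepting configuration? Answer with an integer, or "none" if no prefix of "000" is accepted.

1

Start in {q0}.
Read '0': {q0} → {q4}.
None of the earlier sets intersect F, but {q4} does.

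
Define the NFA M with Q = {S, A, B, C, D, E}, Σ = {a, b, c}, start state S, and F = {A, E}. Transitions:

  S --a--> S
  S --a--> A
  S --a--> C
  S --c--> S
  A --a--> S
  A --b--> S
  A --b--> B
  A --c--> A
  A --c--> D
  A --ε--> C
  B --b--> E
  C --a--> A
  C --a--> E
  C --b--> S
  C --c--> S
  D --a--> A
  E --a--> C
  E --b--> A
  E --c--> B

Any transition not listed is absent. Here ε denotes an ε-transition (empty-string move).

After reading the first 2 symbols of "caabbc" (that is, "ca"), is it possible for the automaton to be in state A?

Start in {S}.
Read 'c': S→{S}; now {S}.
Read 'a': S→{S, A, C}; now {S, A, C}.
State A is in {S, A, C}.

Yes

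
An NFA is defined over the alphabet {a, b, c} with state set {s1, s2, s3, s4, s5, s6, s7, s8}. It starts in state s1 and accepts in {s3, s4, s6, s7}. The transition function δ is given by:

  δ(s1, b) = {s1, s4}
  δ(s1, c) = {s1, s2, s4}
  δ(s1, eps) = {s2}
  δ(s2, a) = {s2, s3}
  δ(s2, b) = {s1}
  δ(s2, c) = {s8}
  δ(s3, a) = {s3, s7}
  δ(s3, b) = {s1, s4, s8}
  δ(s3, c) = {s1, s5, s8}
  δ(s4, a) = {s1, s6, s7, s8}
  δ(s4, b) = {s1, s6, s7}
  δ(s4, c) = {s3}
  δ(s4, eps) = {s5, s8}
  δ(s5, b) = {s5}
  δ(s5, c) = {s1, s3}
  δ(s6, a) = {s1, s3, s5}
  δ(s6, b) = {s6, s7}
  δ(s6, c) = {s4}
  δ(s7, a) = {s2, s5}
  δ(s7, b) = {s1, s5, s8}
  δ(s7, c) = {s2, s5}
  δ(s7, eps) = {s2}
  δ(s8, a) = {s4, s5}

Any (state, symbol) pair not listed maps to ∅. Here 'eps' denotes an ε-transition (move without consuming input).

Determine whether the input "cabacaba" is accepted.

Yes

Start: ε-closure({s1}) = {s1, s2}.
Read 'c': s1→{s1, s2, s4}, s2→{s8}; union {s1, s2, s4, s8}; ε-closure = {s1, s2, s4, s5, s8}.
Read 'a': s1→∅, s2→{s2, s3}, s4→{s1, s6, s7, s8}, s5→∅, s8→{s4, s5}; now {s1, s2, s3, s4, s5, s6, s7, s8}.
Read 'b': s1→{s1, s4}, s2→{s1}, s3→{s1, s4, s8}, s4→{s1, s6, s7}, s5→{s5}, s6→{s6, s7}, s7→{s1, s5, s8}, s8→∅; union {s1, s4, s5, s6, s7, s8}; ε-closure = {s1, s2, s4, s5, s6, s7, s8}.
Read 'a': s1→∅, s2→{s2, s3}, s4→{s1, s6, s7, s8}, s5→∅, s6→{s1, s3, s5}, s7→{s2, s5}, s8→{s4, s5}; now {s1, s2, s3, s4, s5, s6, s7, s8}.
Read 'c': s1→{s1, s2, s4}, s2→{s8}, s3→{s1, s5, s8}, s4→{s3}, s5→{s1, s3}, s6→{s4}, s7→{s2, s5}, s8→∅; now {s1, s2, s3, s4, s5, s8}.
Read 'a': s1→∅, s2→{s2, s3}, s3→{s3, s7}, s4→{s1, s6, s7, s8}, s5→∅, s8→{s4, s5}; now {s1, s2, s3, s4, s5, s6, s7, s8}.
Read 'b': s1→{s1, s4}, s2→{s1}, s3→{s1, s4, s8}, s4→{s1, s6, s7}, s5→{s5}, s6→{s6, s7}, s7→{s1, s5, s8}, s8→∅; union {s1, s4, s5, s6, s7, s8}; ε-closure = {s1, s2, s4, s5, s6, s7, s8}.
Read 'a': s1→∅, s2→{s2, s3}, s4→{s1, s6, s7, s8}, s5→∅, s6→{s1, s3, s5}, s7→{s2, s5}, s8→{s4, s5}; now {s1, s2, s3, s4, s5, s6, s7, s8}.
The final set {s1, s2, s3, s4, s5, s6, s7, s8} contains the accepting states s3, s4, s6, s7.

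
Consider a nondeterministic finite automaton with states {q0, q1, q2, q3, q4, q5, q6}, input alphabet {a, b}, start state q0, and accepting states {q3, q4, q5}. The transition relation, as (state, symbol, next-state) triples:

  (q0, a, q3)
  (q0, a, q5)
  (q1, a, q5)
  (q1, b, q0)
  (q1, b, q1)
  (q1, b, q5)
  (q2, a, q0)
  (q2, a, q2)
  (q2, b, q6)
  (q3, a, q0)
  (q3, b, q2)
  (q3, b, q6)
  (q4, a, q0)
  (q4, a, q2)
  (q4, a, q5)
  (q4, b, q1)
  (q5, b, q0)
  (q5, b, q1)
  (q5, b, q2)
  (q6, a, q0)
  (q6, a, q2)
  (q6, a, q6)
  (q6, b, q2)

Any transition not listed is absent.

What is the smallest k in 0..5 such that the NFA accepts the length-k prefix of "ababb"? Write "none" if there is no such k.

1

Start in {q0}.
Read 'a': {q0} → {q3, q5}.
None of the earlier sets intersect F, but {q3, q5} does.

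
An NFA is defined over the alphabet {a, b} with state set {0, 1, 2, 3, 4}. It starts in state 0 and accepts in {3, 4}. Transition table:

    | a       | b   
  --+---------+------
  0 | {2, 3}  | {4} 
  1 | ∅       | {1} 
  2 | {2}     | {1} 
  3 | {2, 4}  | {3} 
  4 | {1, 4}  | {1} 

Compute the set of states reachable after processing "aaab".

Start in {0}.
Read 'a': 0→{2, 3}; now {2, 3}.
Read 'a': 2→{2}, 3→{2, 4}; now {2, 4}.
Read 'a': 2→{2}, 4→{1, 4}; now {1, 2, 4}.
Read 'b': 1→{1}, 2→{1}, 4→{1}; now {1}.

{1}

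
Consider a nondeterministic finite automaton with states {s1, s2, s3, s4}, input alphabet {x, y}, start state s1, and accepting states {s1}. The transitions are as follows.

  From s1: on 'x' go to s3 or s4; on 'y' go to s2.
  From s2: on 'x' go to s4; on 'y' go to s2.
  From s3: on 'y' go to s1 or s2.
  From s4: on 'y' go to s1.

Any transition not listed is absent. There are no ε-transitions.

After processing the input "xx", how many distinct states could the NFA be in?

0

Start in {s1}.
Read 'x': {s1} → {s3, s4}.
Read 'x': {s3, s4} → ∅.
That set has 0 states.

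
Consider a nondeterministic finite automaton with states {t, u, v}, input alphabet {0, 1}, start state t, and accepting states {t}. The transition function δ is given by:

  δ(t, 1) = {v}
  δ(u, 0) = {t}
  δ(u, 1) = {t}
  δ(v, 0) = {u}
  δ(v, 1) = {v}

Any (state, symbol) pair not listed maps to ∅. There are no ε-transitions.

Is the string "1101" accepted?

Start in {t}.
Read '1': {t} → {v}.
Read '1': {v} → {v}.
Read '0': {v} → {u}.
Read '1': {u} → {t}.
The final set {t} contains the accepting state t.

Yes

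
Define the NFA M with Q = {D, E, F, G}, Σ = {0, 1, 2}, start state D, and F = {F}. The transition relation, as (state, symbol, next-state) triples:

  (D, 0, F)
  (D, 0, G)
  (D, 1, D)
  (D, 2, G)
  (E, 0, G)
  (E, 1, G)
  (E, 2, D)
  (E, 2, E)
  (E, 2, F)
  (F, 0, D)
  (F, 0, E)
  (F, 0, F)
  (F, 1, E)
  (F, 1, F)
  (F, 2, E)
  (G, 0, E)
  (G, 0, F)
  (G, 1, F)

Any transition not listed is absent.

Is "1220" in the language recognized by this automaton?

No

Start in {D}.
Read '1': D→{D}; now {D}.
Read '2': D→{G}; now {G}.
Read '2': G→∅; now ∅.
The set is empty and remains empty for the remaining 1 symbol.
The final set ∅ contains no accepting state.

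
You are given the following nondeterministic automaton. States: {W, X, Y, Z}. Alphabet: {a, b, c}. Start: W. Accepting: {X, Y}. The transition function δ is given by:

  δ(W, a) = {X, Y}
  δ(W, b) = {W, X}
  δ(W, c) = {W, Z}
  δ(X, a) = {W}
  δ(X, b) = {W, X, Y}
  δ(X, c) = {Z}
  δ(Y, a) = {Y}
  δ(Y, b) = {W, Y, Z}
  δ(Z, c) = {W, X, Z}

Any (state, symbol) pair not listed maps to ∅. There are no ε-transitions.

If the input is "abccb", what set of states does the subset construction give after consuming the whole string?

{W, X, Y}

Start in {W}.
Read 'a': W→{X, Y}; now {X, Y}.
Read 'b': X→{W, X, Y}, Y→{W, Y, Z}; now {W, X, Y, Z}.
Read 'c': W→{W, Z}, X→{Z}, Y→∅, Z→{W, X, Z}; now {W, X, Z}.
Read 'c': W→{W, Z}, X→{Z}, Z→{W, X, Z}; now {W, X, Z}.
Read 'b': W→{W, X}, X→{W, X, Y}, Z→∅; now {W, X, Y}.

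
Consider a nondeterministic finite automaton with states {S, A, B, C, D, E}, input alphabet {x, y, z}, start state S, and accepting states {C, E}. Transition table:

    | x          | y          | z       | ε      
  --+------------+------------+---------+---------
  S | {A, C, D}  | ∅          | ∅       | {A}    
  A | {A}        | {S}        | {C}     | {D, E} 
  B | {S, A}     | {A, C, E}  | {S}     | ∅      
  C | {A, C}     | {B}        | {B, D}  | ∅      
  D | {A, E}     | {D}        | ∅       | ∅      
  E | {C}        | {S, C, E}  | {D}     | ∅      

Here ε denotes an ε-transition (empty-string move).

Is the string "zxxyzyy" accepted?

Yes

Start: ε-closure({S}) = {S, A, D, E}.
Read 'z': {S, A, D, E} → {C, D}.
Read 'x': {C, D} → {A, C, D, E}.
Read 'x': {A, C, D, E} → {A, C, D, E}.
Read 'y': {A, C, D, E} → {S, A, B, C, D, E}.
Read 'z': {S, A, B, C, D, E} → {S, A, B, C, D, E}.
Read 'y': {S, A, B, C, D, E} → {S, A, B, C, D, E}.
Read 'y': {S, A, B, C, D, E} → {S, A, B, C, D, E}.
The final set {S, A, B, C, D, E} contains the accepting states C, E.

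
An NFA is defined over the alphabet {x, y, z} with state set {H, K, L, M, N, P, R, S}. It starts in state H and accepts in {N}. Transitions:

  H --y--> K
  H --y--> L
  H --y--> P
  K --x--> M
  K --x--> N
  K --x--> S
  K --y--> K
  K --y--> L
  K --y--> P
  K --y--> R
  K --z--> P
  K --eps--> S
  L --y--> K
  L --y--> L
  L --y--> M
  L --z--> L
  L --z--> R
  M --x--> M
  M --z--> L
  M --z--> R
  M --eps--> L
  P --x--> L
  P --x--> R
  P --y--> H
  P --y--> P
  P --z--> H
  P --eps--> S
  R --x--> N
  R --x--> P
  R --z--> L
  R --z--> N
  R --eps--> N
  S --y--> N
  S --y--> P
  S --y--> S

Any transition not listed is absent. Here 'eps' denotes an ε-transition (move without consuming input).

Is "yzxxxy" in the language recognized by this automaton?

Yes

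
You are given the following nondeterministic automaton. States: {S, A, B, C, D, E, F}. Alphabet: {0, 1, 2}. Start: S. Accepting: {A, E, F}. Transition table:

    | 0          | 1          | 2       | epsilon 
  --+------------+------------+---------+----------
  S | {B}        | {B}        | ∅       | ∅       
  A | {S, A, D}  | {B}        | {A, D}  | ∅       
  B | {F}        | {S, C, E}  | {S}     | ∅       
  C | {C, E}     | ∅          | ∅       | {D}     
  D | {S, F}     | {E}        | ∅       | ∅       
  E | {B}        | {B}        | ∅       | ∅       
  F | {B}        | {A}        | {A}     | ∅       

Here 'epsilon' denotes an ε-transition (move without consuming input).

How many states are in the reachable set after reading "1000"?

1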